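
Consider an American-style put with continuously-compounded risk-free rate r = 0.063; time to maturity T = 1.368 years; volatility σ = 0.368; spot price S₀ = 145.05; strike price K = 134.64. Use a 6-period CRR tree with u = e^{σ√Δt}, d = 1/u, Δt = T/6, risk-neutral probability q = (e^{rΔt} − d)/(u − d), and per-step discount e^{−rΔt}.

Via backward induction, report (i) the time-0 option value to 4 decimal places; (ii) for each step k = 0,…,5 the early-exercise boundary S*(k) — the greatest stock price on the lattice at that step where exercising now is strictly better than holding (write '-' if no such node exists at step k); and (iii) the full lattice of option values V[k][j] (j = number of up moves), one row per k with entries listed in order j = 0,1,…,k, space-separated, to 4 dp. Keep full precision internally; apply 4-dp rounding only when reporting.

Δt=0.22800, u=1.19210, d=0.83885, q=0.49714, disc=e^(-rΔt)=0.98574
k=6 terminal: V=max(K-S,0) → 84.0996 62.8168 32.5716 0.0000 0.0000 0.0000 0.0000
k=5: j=0 S=60.2493 intr=74.3907 cont=72.4706 V=74.3907[EX]; j=1 S=85.6206 intr=49.0194 cont=47.0993 V=49.0194[EX]; j=2 S=121.6759 intr=12.9641 cont=16.1454 V=16.1454[hold]; j=3 S=172.9143 intr=0.0000 cont=0.0000 V=0.0000[hold]; j=4 S=245.7295 intr=0.0000 cont=0.0000 V=0.0000[hold]; j=5 S=349.2076 intr=0.0000 cont=0.0000 V=0.0000[hold]  S*(5)=85.6206
k=4: j=0 S=71.8232 intr=62.8168 cont=60.8966 V=62.8168[EX]; j=1 S=102.0684 intr=32.5716 cont=32.2104 V=32.5716[EX]; j=2 S=145.0500 intr=0.0000 cont=8.0031 V=8.0031[hold]; j=3 S=206.1314 intr=0.0000 cont=0.0000 V=0.0000[hold]; j=4 S=292.9345 intr=0.0000 cont=0.0000 V=0.0000[hold]  S*(4)=102.0684
k=3: j=0 S=85.6206 intr=49.0194 cont=47.0993 V=49.0194[EX]; j=1 S=121.6759 intr=12.9641 cont=20.0673 V=20.0673[hold]; j=2 S=172.9143 intr=0.0000 cont=3.9670 V=3.9670[hold]; j=3 S=245.7295 intr=0.0000 cont=0.0000 V=0.0000[hold]  S*(3)=85.6206
k=2: j=0 S=102.0684 intr=32.5716 cont=34.1324 V=34.1324[hold]; j=1 S=145.0500 intr=0.0000 cont=11.8912 V=11.8912[hold]; j=2 S=206.1314 intr=0.0000 cont=1.9664 V=1.9664[hold]  S*(2)=-
k=1: j=0 S=121.6759 intr=12.9641 cont=22.7463 V=22.7463[hold]; j=1 S=172.9143 intr=0.0000 cont=6.8580 V=6.8580[hold]  S*(1)=-
k=0: j=0 S=145.0500 intr=0.0000 cont=14.6358 V=14.6358[hold]  S*(0)=-

price = 14.6358
boundary = - - - 85.6206 102.0684 85.6206
tree:
14.6358
22.7463 6.8580
34.1324 11.8912 1.9664
49.0194 20.0673 3.9670 0.0000
62.8168 32.5716 8.0031 0.0000 0.0000
74.3907 49.0194 16.1454 0.0000 0.0000 0.0000
84.0996 62.8168 32.5716 0.0000 0.0000 0.0000 0.0000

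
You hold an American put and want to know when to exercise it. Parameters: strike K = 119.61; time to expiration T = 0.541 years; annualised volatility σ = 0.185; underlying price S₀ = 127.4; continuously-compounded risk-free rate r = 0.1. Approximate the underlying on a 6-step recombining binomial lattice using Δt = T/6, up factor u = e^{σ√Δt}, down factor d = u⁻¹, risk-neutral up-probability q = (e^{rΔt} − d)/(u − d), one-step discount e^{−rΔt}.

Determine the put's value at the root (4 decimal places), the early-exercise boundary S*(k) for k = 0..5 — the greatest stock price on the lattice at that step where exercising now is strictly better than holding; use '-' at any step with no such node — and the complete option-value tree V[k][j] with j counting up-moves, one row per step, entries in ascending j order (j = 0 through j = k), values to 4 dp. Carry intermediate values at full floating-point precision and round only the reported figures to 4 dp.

price = 2.1339
boundary = - - - 107.8431 102.0157 107.8431
tree:
2.1339
3.9004 0.8222
6.9093 1.6704 0.1891
11.7669 3.3190 0.4412 0.0000
17.5943 6.3938 1.0295 0.0000 0.0000
23.1069 11.7669 2.4025 0.0000 0.0000 0.0000
28.3216 17.5943 5.6065 0.0000 0.0000 0.0000 0.0000

Δt=0.09017  u=1.05712  d=0.94596  q=0.56760  discount=0.99102
step 6 (expiry): payoffs max(K−S,0) = 28.3216 17.5943 5.6065 0.0000 0.0000 0.0000 0.0000
step 5: (k=5,j=0): S=96.5031, (K−S)⁺=23.1069, hold=22.0333 ⇒ V=23.1069 exercise | (k=5,j=1): S=107.8431, (K−S)⁺=11.7669, hold=10.6932 ⇒ V=11.7669 exercise | (k=5,j=2): S=120.5157, (K−S)⁺=0.0000, hold=2.4025 ⇒ V=2.4025 continue | (k=5,j=3): S=134.6775, (K−S)⁺=0.0000, hold=0.0000 ⇒ V=0.0000 continue | (k=5,j=4): S=150.5034, (K−S)⁺=0.0000, hold=0.0000 ⇒ V=0.0000 continue | (k=5,j=5): S=168.1890, (K−S)⁺=0.0000, hold=0.0000 ⇒ V=0.0000 continue  boundary S*=107.8431
step 4: (k=4,j=0): S=102.0157, (K−S)⁺=17.5943, hold=16.5207 ⇒ V=17.5943 exercise | (k=4,j=1): S=114.0035, (K−S)⁺=5.6065, hold=6.3938 ⇒ V=6.3938 continue | (k=4,j=2): S=127.4000, (K−S)⁺=0.0000, hold=1.0295 ⇒ V=1.0295 continue | (k=4,j=3): S=142.3707, (K−S)⁺=0.0000, hold=0.0000 ⇒ V=0.0000 continue | (k=4,j=4): S=159.1007, (K−S)⁺=0.0000, hold=0.0000 ⇒ V=0.0000 continue  boundary S*=102.0157
step 3: (k=3,j=0): S=107.8431, (K−S)⁺=11.7669, hold=11.1361 ⇒ V=11.7669 exercise | (k=3,j=1): S=120.5157, (K−S)⁺=0.0000, hold=3.3190 ⇒ V=3.3190 continue | (k=3,j=2): S=134.6775, (K−S)⁺=0.0000, hold=0.4412 ⇒ V=0.4412 continue | (k=3,j=3): S=150.5034, (K−S)⁺=0.0000, hold=0.0000 ⇒ V=0.0000 continue  boundary S*=107.8431
step 2: (k=2,j=0): S=114.0035, (K−S)⁺=5.6065, hold=6.9093 ⇒ V=6.9093 continue | (k=2,j=1): S=127.4000, (K−S)⁺=0.0000, hold=1.6704 ⇒ V=1.6704 continue | (k=2,j=2): S=142.3707, (K−S)⁺=0.0000, hold=0.1891 ⇒ V=0.1891 continue  boundary S*=-
step 1: (k=1,j=0): S=120.5157, (K−S)⁺=0.0000, hold=3.9004 ⇒ V=3.9004 continue | (k=1,j=1): S=134.6775, (K−S)⁺=0.0000, hold=0.8222 ⇒ V=0.8222 continue  boundary S*=-
step 0: (k=0,j=0): S=127.4000, (K−S)⁺=0.0000, hold=2.1339 ⇒ V=2.1339 continue  boundary S*=-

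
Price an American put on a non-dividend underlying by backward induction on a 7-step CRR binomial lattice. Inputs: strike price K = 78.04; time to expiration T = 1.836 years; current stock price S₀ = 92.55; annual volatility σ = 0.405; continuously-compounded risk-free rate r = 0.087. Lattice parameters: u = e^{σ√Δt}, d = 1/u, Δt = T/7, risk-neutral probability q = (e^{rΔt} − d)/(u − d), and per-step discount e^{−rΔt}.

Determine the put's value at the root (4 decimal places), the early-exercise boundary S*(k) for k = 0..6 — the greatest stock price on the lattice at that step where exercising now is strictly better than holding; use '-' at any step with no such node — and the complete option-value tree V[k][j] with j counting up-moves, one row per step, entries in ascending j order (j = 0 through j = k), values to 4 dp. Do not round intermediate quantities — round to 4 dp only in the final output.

price = 7.9620
boundary = - - - 49.6750 40.3699 49.6750 61.1248
tree:
7.9620
12.5559 3.7981
19.2185 6.5635 1.2462
28.3650 11.0826 2.4093 0.1567
37.6701 18.1357 4.6377 0.3229 0.0000
45.2321 28.3650 8.8827 0.6654 0.0000 0.0000
51.3776 37.6701 16.9152 1.3714 0.0000 0.0000 0.0000
56.3720 45.2321 28.3650 2.8263 0.0000 0.0000 0.0000 0.0000

params: Δt=0.26229 u=1.23049 d=0.81268 q=0.50357 e^(-rΔt)=0.97744
t_7 payoffs: 56.3720 45.2321 28.3650 2.8263 0.0000 0.0000 0.0000 0.0000
t_6: node(6,0) S=26.6624 payoff=51.3776 vs cont=49.6170 → 51.3776 [stop]  node(6,1) S=40.3699 payoff=37.6701 vs cont=35.9095 → 37.6701 [stop]  node(6,2) S=61.1248 payoff=16.9152 vs cont=15.1546 → 16.9152 [stop]  node(6,3) S=92.5500 payoff=0.0000 vs cont=1.3714 → 1.3714 [wait]  node(6,4) S=140.1315 payoff=0.0000 vs cont=0.0000 → 0.0000 [wait]  node(6,5) S=212.1754 payoff=0.0000 vs cont=0.0000 → 0.0000 [wait]  node(6,6) S=321.2582 payoff=0.0000 vs cont=0.0000 → 0.0000 [wait]  ⇒ S*(6)=61.1248
t_5: node(5,0) S=32.8079 payoff=45.2321 vs cont=43.4715 → 45.2321 [stop]  node(5,1) S=49.6750 payoff=28.3650 vs cont=26.6044 → 28.3650 [stop]  node(5,2) S=75.2137 payoff=2.8263 vs cont=8.8827 → 8.8827 [wait]  node(5,3) S=113.8823 payoff=0.0000 vs cont=0.6654 → 0.6654 [wait]  node(5,4) S=172.4310 payoff=0.0000 vs cont=0.0000 → 0.0000 [wait]  node(5,5) S=261.0806 payoff=0.0000 vs cont=0.0000 → 0.0000 [wait]  ⇒ S*(5)=49.6750
t_4: node(4,0) S=40.3699 payoff=37.6701 vs cont=35.9095 → 37.6701 [stop]  node(4,1) S=61.1248 payoff=16.9152 vs cont=18.1357 → 18.1357 [wait]  node(4,2) S=92.5500 payoff=0.0000 vs cont=4.6377 → 4.6377 [wait]  node(4,3) S=140.1315 payoff=0.0000 vs cont=0.3229 → 0.3229 [wait]  node(4,4) S=212.1754 payoff=0.0000 vs cont=0.0000 → 0.0000 [wait]  ⇒ S*(4)=40.3699
t_3: node(3,0) S=49.6750 payoff=28.3650 vs cont=27.2051 → 28.3650 [stop]  node(3,1) S=75.2137 payoff=2.8263 vs cont=11.0826 → 11.0826 [wait]  node(3,2) S=113.8823 payoff=0.0000 vs cont=2.4093 → 2.4093 [wait]  node(3,3) S=172.4310 payoff=0.0000 vs cont=0.1567 → 0.1567 [wait]  ⇒ S*(3)=49.6750
t_2: node(2,0) S=61.1248 payoff=16.9152 vs cont=19.2185 → 19.2185 [wait]  node(2,1) S=92.5500 payoff=0.0000 vs cont=6.5635 → 6.5635 [wait]  node(2,2) S=140.1315 payoff=0.0000 vs cont=1.2462 → 1.2462 [wait]  ⇒ S*(2)=-
t_1: node(1,0) S=75.2137 payoff=2.8263 vs cont=12.5559 → 12.5559 [wait]  node(1,1) S=113.8823 payoff=0.0000 vs cont=3.7981 → 3.7981 [wait]  ⇒ S*(1)=-
t_0: node(0,0) S=92.5500 payoff=0.0000 vs cont=7.9620 → 7.9620 [wait]  ⇒ S*(0)=-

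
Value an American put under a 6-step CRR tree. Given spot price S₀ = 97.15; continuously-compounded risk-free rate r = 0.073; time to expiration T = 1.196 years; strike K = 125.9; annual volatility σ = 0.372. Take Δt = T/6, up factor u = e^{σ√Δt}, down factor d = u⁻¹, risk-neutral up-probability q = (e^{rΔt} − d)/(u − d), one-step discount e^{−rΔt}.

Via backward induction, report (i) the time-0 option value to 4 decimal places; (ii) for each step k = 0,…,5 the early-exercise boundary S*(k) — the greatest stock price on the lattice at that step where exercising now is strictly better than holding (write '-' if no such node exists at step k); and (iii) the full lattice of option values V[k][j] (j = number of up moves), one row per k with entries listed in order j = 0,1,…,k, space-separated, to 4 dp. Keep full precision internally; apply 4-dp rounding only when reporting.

price = 31.2041
boundary = - 82.2835 69.6919 82.2835 97.1500 82.2835
tree:
31.2041
43.6165 19.8252
56.2081 30.0622 10.2684
66.8728 43.6165 17.5195 3.3889
75.9055 56.2081 28.7500 6.9117 0.0000
83.5560 66.8728 43.6165 14.0965 0.0000 0.0000
90.0358 75.9055 56.2081 28.7500 0.0000 0.0000 0.0000

Δt=0.19933, u=1.18067, d=0.84697, q=0.50250, disc=e^(-rΔt)=0.98555
k=6 terminal: V=max(K-S,0) → 90.0358 75.9055 56.2081 28.7500 0.0000 0.0000 0.0000
k=5: j=0 S=42.3440 intr=83.5560 cont=81.7373 V=83.5560[EX]; j=1 S=59.0272 intr=66.8728 cont=65.0541 V=66.8728[EX]; j=2 S=82.2835 intr=43.6165 cont=41.7978 V=43.6165[EX]; j=3 S=114.7025 intr=11.1975 cont=14.0965 V=14.0965[hold]; j=4 S=159.8945 intr=0.0000 cont=0.0000 V=0.0000[hold]; j=5 S=222.8917 intr=0.0000 cont=0.0000 V=0.0000[hold]  S*(5)=82.2835
k=4: j=0 S=49.9945 intr=75.9055 cont=74.0868 V=75.9055[EX]; j=1 S=69.6919 intr=56.2081 cont=54.3893 V=56.2081[EX]; j=2 S=97.1500 intr=28.7500 cont=28.3670 V=28.7500[EX]; j=3 S=135.4264 intr=0.0000 cont=6.9117 V=6.9117[hold]; j=4 S=188.7833 intr=0.0000 cont=0.0000 V=0.0000[hold]  S*(4)=97.1500
k=3: j=0 S=59.0272 intr=66.8728 cont=65.0541 V=66.8728[EX]; j=1 S=82.2835 intr=43.6165 cont=41.7978 V=43.6165[EX]; j=2 S=114.7025 intr=11.1975 cont=17.5195 V=17.5195[hold]; j=3 S=159.8945 intr=0.0000 cont=3.3889 V=3.3889[hold]  S*(3)=82.2835
k=2: j=0 S=69.6919 intr=56.2081 cont=54.3893 V=56.2081[EX]; j=1 S=97.1500 intr=28.7500 cont=30.0622 V=30.0622[hold]; j=2 S=135.4264 intr=0.0000 cont=10.2684 V=10.2684[hold]  S*(2)=69.6919
k=1: j=0 S=82.2835 intr=43.6165 cont=42.4476 V=43.6165[EX]; j=1 S=114.7025 intr=11.1975 cont=19.8252 V=19.8252[hold]  S*(1)=82.2835
k=0: j=0 S=97.1500 intr=28.7500 cont=31.2041 V=31.2041[hold]  S*(0)=-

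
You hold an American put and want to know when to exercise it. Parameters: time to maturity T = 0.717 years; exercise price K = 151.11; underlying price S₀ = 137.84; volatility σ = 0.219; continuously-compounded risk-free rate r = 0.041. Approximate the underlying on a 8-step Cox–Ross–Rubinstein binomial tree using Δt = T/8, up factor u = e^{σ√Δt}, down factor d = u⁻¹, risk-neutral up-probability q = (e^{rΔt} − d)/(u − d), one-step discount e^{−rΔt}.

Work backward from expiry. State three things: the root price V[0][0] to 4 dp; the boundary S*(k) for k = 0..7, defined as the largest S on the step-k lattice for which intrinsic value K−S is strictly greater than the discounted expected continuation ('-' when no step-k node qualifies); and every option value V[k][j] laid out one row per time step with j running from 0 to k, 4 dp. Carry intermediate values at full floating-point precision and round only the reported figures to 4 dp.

price = 16.6202
boundary = - - 120.9005 113.2281 120.9005 129.0927 120.9005 129.0927
tree:
16.6202
22.7833 10.8577
30.2095 15.8597 6.1620
37.8819 22.3461 9.7834 2.7501
45.0673 30.2095 15.0021 4.8732 0.7436
51.7968 37.8819 22.0173 8.4147 1.5284 0.0000
58.0992 45.0673 30.2095 14.0037 3.1413 0.0000 0.0000
64.0017 51.7968 37.8819 22.0173 6.4564 0.0000 0.0000 0.0000
69.5295 58.0992 45.0673 30.2095 13.2700 0.0000 0.0000 0.0000 0.0000

Δt=0.08962  u=1.06776  d=0.93654  q=0.51167  discount=0.99633
step 8 (expiry): payoffs max(K−S,0) = 69.5295 58.0992 45.0673 30.2095 13.2700 0.0000 0.0000 0.0000 0.0000
step 7: (k=7,j=0): S=87.1083, (K−S)⁺=64.0017, hold=63.4474 ⇒ V=64.0017 exercise | (k=7,j=1): S=99.3132, (K−S)⁺=51.7968, hold=51.2425 ⇒ V=51.7968 exercise | (k=7,j=2): S=113.2281, (K−S)⁺=37.8819, hold=37.3276 ⇒ V=37.8819 exercise | (k=7,j=3): S=129.0927, (K−S)⁺=22.0173, hold=21.4631 ⇒ V=22.0173 exercise | (k=7,j=4): S=147.1800, (K−S)⁺=3.9300, hold=6.4564 ⇒ V=6.4564 continue | (k=7,j=5): S=167.8016, (K−S)⁺=0.0000, hold=0.0000 ⇒ V=0.0000 continue | (k=7,j=6): S=191.3126, (K−S)⁺=0.0000, hold=0.0000 ⇒ V=0.0000 continue | (k=7,j=7): S=218.1176, (K−S)⁺=0.0000, hold=0.0000 ⇒ V=0.0000 continue  boundary S*=129.0927
step 6: (k=6,j=0): S=93.0108, (K−S)⁺=58.0992, hold=57.5449 ⇒ V=58.0992 exercise | (k=6,j=1): S=106.0427, (K−S)⁺=45.0673, hold=44.5131 ⇒ V=45.0673 exercise | (k=6,j=2): S=120.9005, (K−S)⁺=30.2095, hold=29.6553 ⇒ V=30.2095 exercise | (k=6,j=3): S=137.8400, (K−S)⁺=13.2700, hold=14.0037 ⇒ V=14.0037 continue | (k=6,j=4): S=157.1530, (K−S)⁺=0.0000, hold=3.1413 ⇒ V=3.1413 continue | (k=6,j=5): S=179.1719, (K−S)⁺=0.0000, hold=0.0000 ⇒ V=0.0000 continue | (k=6,j=6): S=204.2759, (K−S)⁺=0.0000, hold=0.0000 ⇒ V=0.0000 continue  boundary S*=120.9005
step 5: (k=5,j=0): S=99.3132, (K−S)⁺=51.7968, hold=51.2425 ⇒ V=51.7968 exercise | (k=5,j=1): S=113.2281, (K−S)⁺=37.8819, hold=37.3276 ⇒ V=37.8819 exercise | (k=5,j=2): S=129.0927, (K−S)⁺=22.0173, hold=21.8371 ⇒ V=22.0173 exercise | (k=5,j=3): S=147.1800, (K−S)⁺=3.9300, hold=8.4147 ⇒ V=8.4147 continue | (k=5,j=4): S=167.8016, (K−S)⁺=0.0000, hold=1.5284 ⇒ V=1.5284 continue | (k=5,j=5): S=191.3126, (K−S)⁺=0.0000, hold=0.0000 ⇒ V=0.0000 continue  boundary S*=129.0927
step 4: (k=4,j=0): S=106.0427, (K−S)⁺=45.0673, hold=44.5131 ⇒ V=45.0673 exercise | (k=4,j=1): S=120.9005, (K−S)⁺=30.2095, hold=29.6553 ⇒ V=30.2095 exercise | (k=4,j=2): S=137.8400, (K−S)⁺=13.2700, hold=15.0021 ⇒ V=15.0021 continue | (k=4,j=3): S=157.1530, (K−S)⁺=0.0000, hold=4.8732 ⇒ V=4.8732 continue | (k=4,j=4): S=179.1719, (K−S)⁺=0.0000, hold=0.7436 ⇒ V=0.7436 continue  boundary S*=120.9005
step 3: (k=3,j=0): S=113.2281, (K−S)⁺=37.8819, hold=37.3276 ⇒ V=37.8819 exercise | (k=3,j=1): S=129.0927, (K−S)⁺=22.0173, hold=22.3461 ⇒ V=22.3461 continue | (k=3,j=2): S=147.1800, (K−S)⁺=3.9300, hold=9.7834 ⇒ V=9.7834 continue | (k=3,j=3): S=167.8016, (K−S)⁺=0.0000, hold=2.7501 ⇒ V=2.7501 continue  boundary S*=113.2281
step 2: (k=2,j=0): S=120.9005, (K−S)⁺=30.2095, hold=29.8229 ⇒ V=30.2095 exercise | (k=2,j=1): S=137.8400, (K−S)⁺=13.2700, hold=15.8597 ⇒ V=15.8597 continue | (k=2,j=2): S=157.1530, (K−S)⁺=0.0000, hold=6.1620 ⇒ V=6.1620 continue  boundary S*=120.9005
step 1: (k=1,j=0): S=129.0927, (K−S)⁺=22.0173, hold=22.7833 ⇒ V=22.7833 continue | (k=1,j=1): S=147.1800, (K−S)⁺=3.9300, hold=10.8577 ⇒ V=10.8577 continue  boundary S*=-
step 0: (k=0,j=0): S=137.8400, (K−S)⁺=13.2700, hold=16.6202 ⇒ V=16.6202 continue  boundary S*=-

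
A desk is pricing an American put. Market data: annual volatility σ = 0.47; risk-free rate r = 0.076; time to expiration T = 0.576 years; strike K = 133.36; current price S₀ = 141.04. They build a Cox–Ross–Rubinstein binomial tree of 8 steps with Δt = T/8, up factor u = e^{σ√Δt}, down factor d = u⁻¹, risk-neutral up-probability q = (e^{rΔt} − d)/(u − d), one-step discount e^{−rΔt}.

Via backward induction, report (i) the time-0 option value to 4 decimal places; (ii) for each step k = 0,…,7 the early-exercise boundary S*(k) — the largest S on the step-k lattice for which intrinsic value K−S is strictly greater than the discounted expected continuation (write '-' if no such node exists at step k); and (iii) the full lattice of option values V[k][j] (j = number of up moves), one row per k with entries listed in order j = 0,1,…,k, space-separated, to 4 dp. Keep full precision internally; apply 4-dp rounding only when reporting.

price = 13.6141
boundary = - - - - 85.1647 96.6118 85.1647 96.6118
tree:
13.6141
19.6607 7.4783
27.5272 11.7000 3.1718
37.1800 17.7970 5.4904 0.7961
48.1953 26.1409 9.3190 1.5702 0.0000
58.2861 36.7482 15.4024 3.0970 0.0000 0.0000
67.1813 48.1953 24.5053 6.1083 0.0000 0.0000 0.0000
75.0226 58.2861 36.7482 12.0478 0.0000 0.0000 0.0000 0.0000
81.9347 67.1813 48.1953 23.7624 0.0000 0.0000 0.0000 0.0000 0.0000

params: Δt=0.07200 u=1.13441 d=0.88151 q=0.49021 e^(-rΔt)=0.99454
t_8 payoffs: 81.9347 67.1813 48.1953 23.7624 0.0000 0.0000 0.0000 0.0000 0.0000
t_7: node(7,0) S=58.3374 payoff=75.0226 vs cont=74.2948 → 75.0226 [stop]  node(7,1) S=75.0739 payoff=58.2861 vs cont=57.5584 → 58.2861 [stop]  node(7,2) S=96.6118 payoff=36.7482 vs cont=36.0205 → 36.7482 [stop]  node(7,3) S=124.3288 payoff=9.0312 vs cont=12.0478 → 12.0478 [wait]  node(7,4) S=159.9974 payoff=0.0000 vs cont=0.0000 → 0.0000 [wait]  node(7,5) S=205.8991 payoff=0.0000 vs cont=0.0000 → 0.0000 [wait]  node(7,6) S=264.9695 payoff=0.0000 vs cont=0.0000 → 0.0000 [wait]  node(7,7) S=340.9866 payoff=0.0000 vs cont=0.0000 → 0.0000 [wait]  ⇒ S*(7)=96.6118
t_6: node(6,0) S=66.1787 payoff=67.1813 vs cont=66.4536 → 67.1813 [stop]  node(6,1) S=85.1647 payoff=48.1953 vs cont=47.4676 → 48.1953 [stop]  node(6,2) S=109.5976 payoff=23.7624 vs cont=24.5053 → 24.5053 [wait]  node(6,3) S=141.0400 payoff=0.0000 vs cont=6.1083 → 6.1083 [wait]  node(6,4) S=181.5030 payoff=0.0000 vs cont=0.0000 → 0.0000 [wait]  node(6,5) S=233.5744 payoff=0.0000 vs cont=0.0000 → 0.0000 [wait]  node(6,6) S=300.5845 payoff=0.0000 vs cont=0.0000 → 0.0000 [wait]  ⇒ S*(6)=85.1647
t_5: node(5,0) S=75.0739 payoff=58.2861 vs cont=57.5584 → 58.2861 [stop]  node(5,1) S=96.6118 payoff=36.7482 vs cont=36.3826 → 36.7482 [stop]  node(5,2) S=124.3288 payoff=9.0312 vs cont=15.4024 → 15.4024 [wait]  node(5,3) S=159.9974 payoff=0.0000 vs cont=3.0970 → 3.0970 [wait]  node(5,4) S=205.8991 payoff=0.0000 vs cont=0.0000 → 0.0000 [wait]  node(5,5) S=264.9695 payoff=0.0000 vs cont=0.0000 → 0.0000 [wait]  ⇒ S*(5)=96.6118
t_4: node(4,0) S=85.1647 payoff=48.1953 vs cont=47.4676 → 48.1953 [stop]  node(4,1) S=109.5976 payoff=23.7624 vs cont=26.1409 → 26.1409 [wait]  node(4,2) S=141.0400 payoff=0.0000 vs cont=9.3190 → 9.3190 [wait]  node(4,3) S=181.5030 payoff=0.0000 vs cont=1.5702 → 1.5702 [wait]  node(4,4) S=233.5744 payoff=0.0000 vs cont=0.0000 → 0.0000 [wait]  ⇒ S*(4)=85.1647
t_3: node(3,0) S=96.6118 payoff=36.7482 vs cont=37.1800 → 37.1800 [wait]  node(3,1) S=124.3288 payoff=9.0312 vs cont=17.7970 → 17.7970 [wait]  node(3,2) S=159.9974 payoff=0.0000 vs cont=5.4904 → 5.4904 [wait]  node(3,3) S=205.8991 payoff=0.0000 vs cont=0.7961 → 0.7961 [wait]  ⇒ S*(3)=-
t_2: node(2,0) S=109.5976 payoff=23.7624 vs cont=27.5272 → 27.5272 [wait]  node(2,1) S=141.0400 payoff=0.0000 vs cont=11.7000 → 11.7000 [wait]  node(2,2) S=181.5030 payoff=0.0000 vs cont=3.1718 → 3.1718 [wait]  ⇒ S*(2)=-
t_1: node(1,0) S=124.3288 payoff=9.0312 vs cont=19.6607 → 19.6607 [wait]  node(1,1) S=159.9974 payoff=0.0000 vs cont=7.4783 → 7.4783 [wait]  ⇒ S*(1)=-
t_0: node(0,0) S=141.0400 payoff=0.0000 vs cont=13.6141 → 13.6141 [wait]  ⇒ S*(0)=-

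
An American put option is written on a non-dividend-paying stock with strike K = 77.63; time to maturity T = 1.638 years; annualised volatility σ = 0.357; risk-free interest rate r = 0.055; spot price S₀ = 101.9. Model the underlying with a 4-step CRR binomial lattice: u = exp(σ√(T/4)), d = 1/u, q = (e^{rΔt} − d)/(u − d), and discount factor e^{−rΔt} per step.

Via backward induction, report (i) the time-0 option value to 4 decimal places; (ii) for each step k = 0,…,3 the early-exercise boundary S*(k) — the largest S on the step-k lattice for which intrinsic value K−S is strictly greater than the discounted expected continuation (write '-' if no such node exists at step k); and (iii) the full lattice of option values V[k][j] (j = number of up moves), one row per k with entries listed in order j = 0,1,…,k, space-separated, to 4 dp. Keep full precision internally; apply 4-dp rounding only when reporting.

price = 5.5217
boundary = - - - 51.3485
tree:
5.5217
9.5760 1.6002
16.1701 3.2253 0.0000
26.2815 6.5008 0.0000 0.0000
36.7687 13.1027 0.0000 0.0000 0.0000

Δt=0.40950, u=1.25665, d=0.79576, q=0.49256, disc=e^(-rΔt)=0.97773
k=4 terminal: V=max(K-S,0) → 36.7687 13.1027 0.0000 0.0000 0.0000
k=3: j=0 S=51.3485 intr=26.2815 cont=24.5526 V=26.2815[EX]; j=1 S=81.0884 intr=0.0000 cont=6.5008 V=6.5008[hold]; j=2 S=128.0530 intr=0.0000 cont=0.0000 V=0.0000[hold]; j=3 S=202.2184 intr=0.0000 cont=0.0000 V=0.0000[hold]  S*(3)=51.3485
k=2: j=0 S=64.5273 intr=13.1027 cont=16.1701 V=16.1701[hold]; j=1 S=101.9000 intr=0.0000 cont=3.2253 V=3.2253[hold]; j=2 S=160.9182 intr=0.0000 cont=0.0000 V=0.0000[hold]  S*(2)=-
k=1: j=0 S=81.0884 intr=0.0000 cont=9.5760 V=9.5760[hold]; j=1 S=128.0530 intr=0.0000 cont=1.6002 V=1.6002[hold]  S*(1)=-
k=0: j=0 S=101.9000 intr=0.0000 cont=5.5217 V=5.5217[hold]  S*(0)=-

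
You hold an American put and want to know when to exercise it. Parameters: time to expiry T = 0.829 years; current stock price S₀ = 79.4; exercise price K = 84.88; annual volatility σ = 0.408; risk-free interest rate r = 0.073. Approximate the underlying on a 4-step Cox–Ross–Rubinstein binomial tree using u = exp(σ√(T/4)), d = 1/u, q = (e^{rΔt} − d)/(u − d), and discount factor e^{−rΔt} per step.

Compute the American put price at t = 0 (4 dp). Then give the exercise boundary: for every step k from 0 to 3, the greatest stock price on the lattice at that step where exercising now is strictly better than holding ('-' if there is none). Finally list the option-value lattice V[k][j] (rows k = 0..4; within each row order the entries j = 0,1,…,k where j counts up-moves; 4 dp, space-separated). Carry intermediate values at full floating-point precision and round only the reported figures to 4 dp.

price = 13.0073
boundary = - - 54.7631 65.9408
tree:
13.0073
20.2360 6.0188
30.1169 10.7590 1.3586
39.3999 18.9392 2.7285 0.0000
47.1093 30.1169 5.4800 0.0000 0.0000

Δt=0.20725, u=1.20411, d=0.83049, q=0.49450, disc=e^(-rΔt)=0.98498
k=4 terminal: V=max(K-S,0) → 47.1093 30.1169 5.4800 0.0000 0.0000
k=3: j=0 S=45.4801 intr=39.3999 cont=38.1254 V=39.3999[EX]; j=1 S=65.9408 intr=18.9392 cont=17.6647 V=18.9392[EX]; j=2 S=95.6063 intr=0.0000 cont=2.7285 V=2.7285[hold]; j=3 S=138.6179 intr=0.0000 cont=0.0000 V=0.0000[hold]  S*(3)=65.9408
k=2: j=0 S=54.7631 intr=30.1169 cont=28.8424 V=30.1169[EX]; j=1 S=79.4000 intr=5.4800 cont=10.7590 V=10.7590[hold]; j=2 S=115.1206 intr=0.0000 cont=1.3586 V=1.3586[hold]  S*(2)=54.7631
k=1: j=0 S=65.9408 intr=18.9392 cont=20.2360 V=20.2360[hold]; j=1 S=95.6063 intr=0.0000 cont=6.0188 V=6.0188[hold]  S*(1)=-
k=0: j=0 S=79.4000 intr=5.4800 cont=13.0073 V=13.0073[hold]  S*(0)=-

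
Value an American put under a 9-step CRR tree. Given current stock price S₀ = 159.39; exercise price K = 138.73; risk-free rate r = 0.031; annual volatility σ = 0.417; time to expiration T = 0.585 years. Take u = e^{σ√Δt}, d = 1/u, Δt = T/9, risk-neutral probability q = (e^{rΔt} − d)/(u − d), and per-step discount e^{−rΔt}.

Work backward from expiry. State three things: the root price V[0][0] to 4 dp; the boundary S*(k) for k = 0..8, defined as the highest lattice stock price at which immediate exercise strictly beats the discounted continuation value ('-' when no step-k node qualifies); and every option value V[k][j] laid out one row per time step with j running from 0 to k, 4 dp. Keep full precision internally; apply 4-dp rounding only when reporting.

price = 9.3896
boundary = - - - - - 93.6703 84.2229 93.6703 104.1775
tree:
9.3896
13.6712 4.8442
19.3836 7.6116 1.9013
26.6484 11.6858 3.2810 0.4318
35.3552 17.4369 5.5765 0.8368 0.0000
45.0597 25.1118 9.2918 1.6216 0.0000 0.0000
54.5071 34.5870 15.0710 3.1424 0.0000 0.0000 0.0000
63.0017 45.0597 23.5177 6.0895 0.0000 0.0000 0.0000 0.0000
70.6395 54.5071 34.5525 11.8003 0.0000 0.0000 0.0000 0.0000 0.0000
77.5070 63.0017 45.0597 22.8668 0.0000 0.0000 0.0000 0.0000 0.0000 0.0000

Δt=0.06500  u=1.11217  d=0.89914  q=0.48291  discount=0.99799
step 9 (expiry): payoffs max(K−S,0) = 77.5070 63.0017 45.0597 22.8668 0.0000 0.0000 0.0000 0.0000 0.0000 0.0000
step 8: (k=8,j=0): S=68.0905, (K−S)⁺=70.6395, hold=70.3602 ⇒ V=70.6395 exercise | (k=8,j=1): S=84.2229, (K−S)⁺=54.5071, hold=54.2279 ⇒ V=54.5071 exercise | (k=8,j=2): S=104.1775, (K−S)⁺=34.5525, hold=34.2733 ⇒ V=34.5525 exercise | (k=8,j=3): S=128.8598, (K−S)⁺=9.8702, hold=11.8003 ⇒ V=11.8003 continue | (k=8,j=4): S=159.3900, (K−S)⁺=0.0000, hold=0.0000 ⇒ V=0.0000 continue | (k=8,j=5): S=197.1536, (K−S)⁺=0.0000, hold=0.0000 ⇒ V=0.0000 continue | (k=8,j=6): S=243.8644, (K−S)⁺=0.0000, hold=0.0000 ⇒ V=0.0000 continue | (k=8,j=7): S=301.6421, (K−S)⁺=0.0000, hold=0.0000 ⇒ V=0.0000 continue | (k=8,j=8): S=373.1090, (K−S)⁺=0.0000, hold=0.0000 ⇒ V=0.0000 continue  boundary S*=104.1775
step 7: (k=7,j=0): S=75.7283, (K−S)⁺=63.0017, hold=62.7224 ⇒ V=63.0017 exercise | (k=7,j=1): S=93.6703, (K−S)⁺=45.0597, hold=44.7804 ⇒ V=45.0597 exercise | (k=7,j=2): S=115.8632, (K−S)⁺=22.8668, hold=23.5177 ⇒ V=23.5177 continue | (k=7,j=3): S=143.3142, (K−S)⁺=0.0000, hold=6.0895 ⇒ V=6.0895 continue | (k=7,j=4): S=177.2690, (K−S)⁺=0.0000, hold=0.0000 ⇒ V=0.0000 continue | (k=7,j=5): S=219.2687, (K−S)⁺=0.0000, hold=0.0000 ⇒ V=0.0000 continue | (k=7,j=6): S=271.2191, (K−S)⁺=0.0000, hold=0.0000 ⇒ V=0.0000 continue | (k=7,j=7): S=335.4778, (K−S)⁺=0.0000, hold=0.0000 ⇒ V=0.0000 continue  boundary S*=93.6703
step 6: (k=6,j=0): S=84.2229, (K−S)⁺=54.5071, hold=54.2279 ⇒ V=54.5071 exercise | (k=6,j=1): S=104.1775, (K−S)⁺=34.5525, hold=34.5870 ⇒ V=34.5870 continue | (k=6,j=2): S=128.8598, (K−S)⁺=9.8702, hold=15.0710 ⇒ V=15.0710 continue | (k=6,j=3): S=159.3900, (K−S)⁺=0.0000, hold=3.1424 ⇒ V=3.1424 continue | (k=6,j=4): S=197.1536, (K−S)⁺=0.0000, hold=0.0000 ⇒ V=0.0000 continue | (k=6,j=5): S=243.8644, (K−S)⁺=0.0000, hold=0.0000 ⇒ V=0.0000 continue | (k=6,j=6): S=301.6421, (K−S)⁺=0.0000, hold=0.0000 ⇒ V=0.0000 continue  boundary S*=84.2229
step 5: (k=5,j=0): S=93.6703, (K−S)⁺=45.0597, hold=44.7970 ⇒ V=45.0597 exercise | (k=5,j=1): S=115.8632, (K−S)⁺=22.8668, hold=25.1118 ⇒ V=25.1118 continue | (k=5,j=2): S=143.3142, (K−S)⁺=0.0000, hold=9.2918 ⇒ V=9.2918 continue | (k=5,j=3): S=177.2690, (K−S)⁺=0.0000, hold=1.6216 ⇒ V=1.6216 continue | (k=5,j=4): S=219.2687, (K−S)⁺=0.0000, hold=0.0000 ⇒ V=0.0000 continue | (k=5,j=5): S=271.2191, (K−S)⁺=0.0000, hold=0.0000 ⇒ V=0.0000 continue  boundary S*=93.6703
step 4: (k=4,j=0): S=104.1775, (K−S)⁺=34.5525, hold=35.3552 ⇒ V=35.3552 continue | (k=4,j=1): S=128.8598, (K−S)⁺=9.8702, hold=17.4369 ⇒ V=17.4369 continue | (k=4,j=2): S=159.3900, (K−S)⁺=0.0000, hold=5.5765 ⇒ V=5.5765 continue | (k=4,j=3): S=197.1536, (K−S)⁺=0.0000, hold=0.8368 ⇒ V=0.8368 continue | (k=4,j=4): S=243.8644, (K−S)⁺=0.0000, hold=0.0000 ⇒ V=0.0000 continue  boundary S*=-
step 3: (k=3,j=0): S=115.8632, (K−S)⁺=22.8668, hold=26.6484 ⇒ V=26.6484 continue | (k=3,j=1): S=143.3142, (K−S)⁺=0.0000, hold=11.6858 ⇒ V=11.6858 continue | (k=3,j=2): S=177.2690, (K−S)⁺=0.0000, hold=3.2810 ⇒ V=3.2810 continue | (k=3,j=3): S=219.2687, (K−S)⁺=0.0000, hold=0.4318 ⇒ V=0.4318 continue  boundary S*=-
step 2: (k=2,j=0): S=128.8598, (K−S)⁺=9.8702, hold=19.3836 ⇒ V=19.3836 continue | (k=2,j=1): S=159.3900, (K−S)⁺=0.0000, hold=7.6116 ⇒ V=7.6116 continue | (k=2,j=2): S=197.1536, (K−S)⁺=0.0000, hold=1.9013 ⇒ V=1.9013 continue  boundary S*=-
step 1: (k=1,j=0): S=143.3142, (K−S)⁺=0.0000, hold=13.6712 ⇒ V=13.6712 continue | (k=1,j=1): S=177.2690, (K−S)⁺=0.0000, hold=4.8442 ⇒ V=4.8442 continue  boundary S*=-
step 0: (k=0,j=0): S=159.3900, (K−S)⁺=0.0000, hold=9.3896 ⇒ V=9.3896 continue  boundary S*=-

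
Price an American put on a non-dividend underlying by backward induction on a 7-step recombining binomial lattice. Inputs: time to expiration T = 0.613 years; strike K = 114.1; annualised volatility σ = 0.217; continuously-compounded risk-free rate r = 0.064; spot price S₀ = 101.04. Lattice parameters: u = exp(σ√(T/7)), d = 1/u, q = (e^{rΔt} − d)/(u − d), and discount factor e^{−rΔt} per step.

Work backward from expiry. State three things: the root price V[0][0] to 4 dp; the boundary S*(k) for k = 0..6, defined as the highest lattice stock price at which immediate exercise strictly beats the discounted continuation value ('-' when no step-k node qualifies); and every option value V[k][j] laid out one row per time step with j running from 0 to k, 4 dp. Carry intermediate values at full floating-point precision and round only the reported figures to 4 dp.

Δt=0.08757  u=1.06632  d=0.93780  q=0.52768  discount=0.99441
step 7 (expiry): payoffs max(K−S,0) = 49.6425 40.8090 30.7649 19.3444 6.3588 0.0000 0.0000 0.0000
step 6: (k=6,j=0): S=68.7325, (K−S)⁺=45.3675, hold=44.7298 ⇒ V=45.3675 exercise | (k=6,j=1): S=78.1519, (K−S)⁺=35.9481, hold=35.3104 ⇒ V=35.9481 exercise | (k=6,j=2): S=88.8620, (K−S)⁺=25.2380, hold=24.6003 ⇒ V=25.2380 exercise | (k=6,j=3): S=101.0400, (K−S)⁺=13.0600, hold=12.4223 ⇒ V=13.0600 exercise | (k=6,j=4): S=114.8869, (K−S)⁺=0.0000, hold=2.9866 ⇒ V=2.9866 continue | (k=6,j=5): S=130.6313, (K−S)⁺=0.0000, hold=0.0000 ⇒ V=0.0000 continue | (k=6,j=6): S=148.5335, (K−S)⁺=0.0000, hold=0.0000 ⇒ V=0.0000 continue  boundary S*=101.0400
step 5: (k=5,j=0): S=73.2910, (K−S)⁺=40.8090, hold=40.1713 ⇒ V=40.8090 exercise | (k=5,j=1): S=83.3351, (K−S)⁺=30.7649, hold=30.1272 ⇒ V=30.7649 exercise | (k=5,j=2): S=94.7556, (K−S)⁺=19.3444, hold=18.7067 ⇒ V=19.3444 exercise | (k=5,j=3): S=107.7412, (K−S)⁺=6.3588, hold=7.7011 ⇒ V=7.7011 continue | (k=5,j=4): S=122.5064, (K−S)⁺=0.0000, hold=1.4027 ⇒ V=1.4027 continue | (k=5,j=5): S=139.2951, (K−S)⁺=0.0000, hold=0.0000 ⇒ V=0.0000 continue  boundary S*=94.7556
step 4: (k=4,j=0): S=78.1519, (K−S)⁺=35.9481, hold=35.3104 ⇒ V=35.9481 exercise | (k=4,j=1): S=88.8620, (K−S)⁺=25.2380, hold=24.6003 ⇒ V=25.2380 exercise | (k=4,j=2): S=101.0400, (K−S)⁺=13.0600, hold=13.1267 ⇒ V=13.1267 continue | (k=4,j=3): S=114.8869, (K−S)⁺=0.0000, hold=4.3531 ⇒ V=4.3531 continue | (k=4,j=4): S=130.6313, (K−S)⁺=0.0000, hold=0.6588 ⇒ V=0.6588 continue  boundary S*=88.8620
step 3: (k=3,j=0): S=83.3351, (K−S)⁺=30.7649, hold=30.1272 ⇒ V=30.7649 exercise | (k=3,j=1): S=94.7556, (K−S)⁺=19.3444, hold=18.7417 ⇒ V=19.3444 exercise | (k=3,j=2): S=107.7412, (K−S)⁺=6.3588, hold=8.4495 ⇒ V=8.4495 continue | (k=3,j=3): S=122.5064, (K−S)⁺=0.0000, hold=2.3903 ⇒ V=2.3903 continue  boundary S*=94.7556
step 2: (k=2,j=0): S=88.8620, (K−S)⁺=25.2380, hold=24.6003 ⇒ V=25.2380 exercise | (k=2,j=1): S=101.0400, (K−S)⁺=13.0600, hold=13.5194 ⇒ V=13.5194 continue | (k=2,j=2): S=114.8869, (K−S)⁺=0.0000, hold=5.2228 ⇒ V=5.2228 continue  boundary S*=88.8620
step 1: (k=1,j=0): S=94.7556, (K−S)⁺=19.3444, hold=18.9478 ⇒ V=19.3444 exercise | (k=1,j=1): S=107.7412, (K−S)⁺=6.3588, hold=9.0903 ⇒ V=9.0903 continue  boundary S*=94.7556
step 0: (k=0,j=0): S=101.0400, (K−S)⁺=13.0600, hold=13.8556 ⇒ V=13.8556 continue  boundary S*=-

price = 13.8556
boundary = - 94.7556 88.8620 94.7556 88.8620 94.7556 101.0400
tree:
13.8556
19.3444 9.0903
25.2380 13.5194 5.2228
30.7649 19.3444 8.4495 2.3903
35.9481 25.2380 13.1267 4.3531 0.6588
40.8090 30.7649 19.3444 7.7011 1.4027 0.0000
45.3675 35.9481 25.2380 13.0600 2.9866 0.0000 0.0000
49.6425 40.8090 30.7649 19.3444 6.3588 0.0000 0.0000 0.0000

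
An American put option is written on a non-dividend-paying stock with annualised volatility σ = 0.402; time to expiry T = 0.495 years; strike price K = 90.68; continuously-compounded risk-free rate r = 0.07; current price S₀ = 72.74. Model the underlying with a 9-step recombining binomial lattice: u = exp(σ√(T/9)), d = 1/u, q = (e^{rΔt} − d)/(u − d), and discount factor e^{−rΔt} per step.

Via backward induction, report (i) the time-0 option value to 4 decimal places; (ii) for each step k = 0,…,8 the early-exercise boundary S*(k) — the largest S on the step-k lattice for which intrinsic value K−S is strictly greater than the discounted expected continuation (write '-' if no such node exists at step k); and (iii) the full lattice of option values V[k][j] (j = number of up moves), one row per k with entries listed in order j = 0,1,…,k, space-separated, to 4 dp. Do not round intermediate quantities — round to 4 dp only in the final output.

params: Δt=0.05500 u=1.09886 d=0.91003 q=0.49688 e^(-rΔt)=0.99616
t_9 payoffs: 59.5430 53.0820 45.2803 35.8598 24.4844 10.7486 0.0000 0.0000 0.0000 0.0000
t_8: node(8,0) S=34.2153 payoff=56.4647 vs cont=56.1163 → 56.4647 [stop]  node(8,1) S=41.3151 payoff=49.3649 vs cont=49.0165 → 49.3649 [stop]  node(8,2) S=49.8881 payoff=40.7919 vs cont=40.4435 → 40.7919 [stop]  node(8,3) S=60.2400 payoff=30.4400 vs cont=30.0915 → 30.4400 [stop]  node(8,4) S=72.7400 payoff=17.9400 vs cont=17.5916 → 17.9400 [stop]  node(8,5) S=87.8338 payoff=2.8462 vs cont=5.3871 → 5.3871 [wait]  node(8,6) S=106.0596 payoff=0.0000 vs cont=0.0000 → 0.0000 [wait]  node(8,7) S=128.0673 payoff=0.0000 vs cont=0.0000 → 0.0000 [wait]  node(8,8) S=154.6416 payoff=0.0000 vs cont=0.0000 → 0.0000 [wait]  ⇒ S*(8)=72.7400
t_7: node(7,0) S=37.5980 payoff=53.0820 vs cont=52.7336 → 53.0820 [stop]  node(7,1) S=45.3997 payoff=45.2803 vs cont=44.9319 → 45.2803 [stop]  node(7,2) S=54.8202 payoff=35.8598 vs cont=35.5113 → 35.8598 [stop]  node(7,3) S=66.1956 payoff=24.4844 vs cont=24.1359 → 24.4844 [stop]  node(7,4) S=79.9314 payoff=10.7486 vs cont=11.6578 → 11.6578 [wait]  node(7,5) S=96.5174 payoff=0.0000 vs cont=2.7000 → 2.7000 [wait]  node(7,6) S=116.5451 payoff=0.0000 vs cont=0.0000 → 0.0000 [wait]  node(7,7) S=140.7286 payoff=0.0000 vs cont=0.0000 → 0.0000 [wait]  ⇒ S*(7)=66.1956
t_6: node(6,0) S=41.3151 payoff=49.3649 vs cont=49.0165 → 49.3649 [stop]  node(6,1) S=49.8881 payoff=40.7919 vs cont=40.4435 → 40.7919 [stop]  node(6,2) S=60.2400 payoff=30.4400 vs cont=30.0915 → 30.4400 [stop]  node(6,3) S=72.7400 payoff=17.9400 vs cont=18.0416 → 18.0416 [wait]  node(6,4) S=87.8338 payoff=2.8462 vs cont=7.1792 → 7.1792 [wait]  node(6,5) S=106.0596 payoff=0.0000 vs cont=1.3532 → 1.3532 [wait]  node(6,6) S=128.0673 payoff=0.0000 vs cont=0.0000 → 0.0000 [wait]  ⇒ S*(6)=60.2400
t_5: node(5,0) S=45.3997 payoff=45.2803 vs cont=44.9319 → 45.2803 [stop]  node(5,1) S=54.8202 payoff=35.8598 vs cont=35.5113 → 35.8598 [stop]  node(5,2) S=66.1956 payoff=24.4844 vs cont=24.1862 → 24.4844 [stop]  node(5,3) S=79.9314 payoff=10.7486 vs cont=12.5957 → 12.5957 [wait]  node(5,4) S=96.5174 payoff=0.0000 vs cont=4.2679 → 4.2679 [wait]  node(5,5) S=116.5451 payoff=0.0000 vs cont=0.6782 → 0.6782 [wait]  ⇒ S*(5)=66.1956
t_4: node(4,0) S=49.8881 payoff=40.7919 vs cont=40.4435 → 40.7919 [stop]  node(4,1) S=60.2400 payoff=30.4400 vs cont=30.0915 → 30.4400 [stop]  node(4,2) S=72.7400 payoff=17.9400 vs cont=18.5058 → 18.5058 [wait]  node(4,3) S=87.8338 payoff=2.8462 vs cont=8.4253 → 8.4253 [wait]  node(4,4) S=106.0596 payoff=0.0000 vs cont=2.4747 → 2.4747 [wait]  ⇒ S*(4)=60.2400
t_3: node(3,0) S=54.8202 payoff=35.8598 vs cont=35.5113 → 35.8598 [stop]  node(3,1) S=66.1956 payoff=24.4844 vs cont=24.4160 → 24.4844 [stop]  node(3,2) S=79.9314 payoff=10.7486 vs cont=13.4452 → 13.4452 [wait]  node(3,3) S=96.5174 payoff=0.0000 vs cont=5.4476 → 5.4476 [wait]  ⇒ S*(3)=66.1956
t_2: node(2,0) S=60.2400 payoff=30.4400 vs cont=30.0915 → 30.4400 [stop]  node(2,1) S=72.7400 payoff=17.9400 vs cont=18.9263 → 18.9263 [wait]  node(2,2) S=87.8338 payoff=2.8462 vs cont=9.4350 → 9.4350 [wait]  ⇒ S*(2)=60.2400
t_1: node(1,0) S=66.1956 payoff=24.4844 vs cont=24.6241 → 24.6241 [wait]  node(1,1) S=79.9314 payoff=10.7486 vs cont=14.1557 → 14.1557 [wait]  ⇒ S*(1)=-
t_0: node(0,0) S=72.7400 payoff=17.9400 vs cont=19.3480 → 19.3480 [wait]  ⇒ S*(0)=-

price = 19.3480
boundary = - - 60.2400 66.1956 60.2400 66.1956 60.2400 66.1956 72.7400
tree:
19.3480
24.6241 14.1557
30.4400 18.9263 9.4350
35.8598 24.4844 13.4452 5.4476
40.7919 30.4400 18.5058 8.4253 2.4747
45.2803 35.8598 24.4844 12.5957 4.2679 0.6782
49.3649 40.7919 30.4400 18.0416 7.1792 1.3532 0.0000
53.0820 45.2803 35.8598 24.4844 11.6578 2.7000 0.0000 0.0000
56.4647 49.3649 40.7919 30.4400 17.9400 5.3871 0.0000 0.0000 0.0000
59.5430 53.0820 45.2803 35.8598 24.4844 10.7486 0.0000 0.0000 0.0000 0.0000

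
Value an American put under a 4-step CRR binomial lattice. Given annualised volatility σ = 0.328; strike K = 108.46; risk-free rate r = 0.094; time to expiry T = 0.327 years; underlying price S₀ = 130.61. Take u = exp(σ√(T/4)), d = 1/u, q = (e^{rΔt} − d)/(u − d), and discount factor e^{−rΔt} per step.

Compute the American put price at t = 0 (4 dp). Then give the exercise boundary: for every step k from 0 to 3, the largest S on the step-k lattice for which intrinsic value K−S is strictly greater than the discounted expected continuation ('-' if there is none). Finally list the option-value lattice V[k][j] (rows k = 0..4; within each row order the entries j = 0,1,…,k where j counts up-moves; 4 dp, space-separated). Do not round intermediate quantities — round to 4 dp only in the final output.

params: Δt=0.08175 u=1.09832 d=0.91048 q=0.51764 e^(-rΔt)=0.99234
t_4 payoffs: 18.7045 0.1874 0.0000 0.0000 0.0000
t_3: node(3,0) S=98.5802 payoff=9.8798 vs cont=9.0495 → 9.8798 [stop]  node(3,1) S=118.9180 payoff=0.0000 vs cont=0.0897 → 0.0897 [wait]  node(3,2) S=143.4516 payoff=0.0000 vs cont=0.0000 → 0.0000 [wait]  node(3,3) S=173.0466 payoff=0.0000 vs cont=0.0000 → 0.0000 [wait]  ⇒ S*(3)=98.5802
t_2: node(2,0) S=108.2726 payoff=0.1874 vs cont=4.7752 → 4.7752 [wait]  node(2,1) S=130.6100 payoff=0.0000 vs cont=0.0429 → 0.0429 [wait]  node(2,2) S=157.5557 payoff=0.0000 vs cont=0.0000 → 0.0000 [wait]  ⇒ S*(2)=-
t_1: node(1,0) S=118.9180 payoff=0.0000 vs cont=2.3078 → 2.3078 [wait]  node(1,1) S=143.4516 payoff=0.0000 vs cont=0.0205 → 0.0205 [wait]  ⇒ S*(1)=-
t_0: node(0,0) S=130.6100 payoff=0.0000 vs cont=1.1152 → 1.1152 [wait]  ⇒ S*(0)=-

price = 1.1152
boundary = - - - 98.5802
tree:
1.1152
2.3078 0.0205
4.7752 0.0429 0.0000
9.8798 0.0897 0.0000 0.0000
18.7045 0.1874 0.0000 0.0000 0.0000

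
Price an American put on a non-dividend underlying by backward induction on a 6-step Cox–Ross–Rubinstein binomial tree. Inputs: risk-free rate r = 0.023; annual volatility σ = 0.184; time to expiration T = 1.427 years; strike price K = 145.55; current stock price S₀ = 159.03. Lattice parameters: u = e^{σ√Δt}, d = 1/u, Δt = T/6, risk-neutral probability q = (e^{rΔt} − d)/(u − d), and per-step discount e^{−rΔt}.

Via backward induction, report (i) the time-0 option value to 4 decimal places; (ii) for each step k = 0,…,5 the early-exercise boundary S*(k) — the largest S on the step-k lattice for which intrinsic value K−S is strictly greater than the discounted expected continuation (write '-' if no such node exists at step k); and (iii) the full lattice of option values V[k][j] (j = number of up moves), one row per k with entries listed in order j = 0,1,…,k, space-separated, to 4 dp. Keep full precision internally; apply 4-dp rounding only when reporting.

Δt=0.23783, u=1.09388, d=0.91417, q=0.50810, disc=e^(-rΔt)=0.99454
k=6 terminal: V=max(K-S,0) → 52.7272 34.4802 12.6461 0.0000 0.0000 0.0000 0.0000
k=5: j=0 S=101.5373 intr=44.0127 cont=43.2187 V=44.0127[EX]; j=1 S=121.4974 intr=24.0526 cont=23.2586 V=24.0526[EX]; j=2 S=145.3812 intr=0.1688 cont=6.1866 V=6.1866[hold]; j=3 S=173.9602 intr=0.0000 cont=0.0000 V=0.0000[hold]; j=4 S=208.1571 intr=0.0000 cont=0.0000 V=0.0000[hold]; j=5 S=249.0765 intr=0.0000 cont=0.0000 V=0.0000[hold]  S*(5)=121.4974
k=4: j=0 S=111.0698 intr=34.4802 cont=33.6861 V=34.4802[EX]; j=1 S=132.9039 intr=12.6461 cont=14.8932 V=14.8932[hold]; j=2 S=159.0300 intr=0.0000 cont=3.0266 V=3.0266[hold]; j=3 S=190.2920 intr=0.0000 cont=0.0000 V=0.0000[hold]; j=4 S=227.6994 intr=0.0000 cont=0.0000 V=0.0000[hold]  S*(4)=111.0698
k=3: j=0 S=121.4974 intr=24.0526 cont=24.3941 V=24.3941[hold]; j=1 S=145.3812 intr=0.1688 cont=8.8153 V=8.8153[hold]; j=2 S=173.9602 intr=0.0000 cont=1.4806 V=1.4806[hold]; j=3 S=208.1571 intr=0.0000 cont=0.0000 V=0.0000[hold]  S*(3)=-
k=2: j=0 S=132.9039 intr=12.6461 cont=16.3886 V=16.3886[hold]; j=1 S=159.0300 intr=0.0000 cont=5.0608 V=5.0608[hold]; j=2 S=190.2920 intr=0.0000 cont=0.7243 V=0.7243[hold]  S*(2)=-
k=1: j=0 S=145.3812 intr=0.1688 cont=10.5749 V=10.5749[hold]; j=1 S=173.9602 intr=0.0000 cont=2.8418 V=2.8418[hold]  S*(1)=-
k=0: j=0 S=159.0300 intr=0.0000 cont=6.6094 V=6.6094[hold]  S*(0)=-

price = 6.6094
boundary = - - - - 111.0698 121.4974
tree:
6.6094
10.5749 2.8418
16.3886 5.0608 0.7243
24.3941 8.8153 1.4806 0.0000
34.4802 14.8932 3.0266 0.0000 0.0000
44.0127 24.0526 6.1866 0.0000 0.0000 0.0000
52.7272 34.4802 12.6461 0.0000 0.0000 0.0000 0.0000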